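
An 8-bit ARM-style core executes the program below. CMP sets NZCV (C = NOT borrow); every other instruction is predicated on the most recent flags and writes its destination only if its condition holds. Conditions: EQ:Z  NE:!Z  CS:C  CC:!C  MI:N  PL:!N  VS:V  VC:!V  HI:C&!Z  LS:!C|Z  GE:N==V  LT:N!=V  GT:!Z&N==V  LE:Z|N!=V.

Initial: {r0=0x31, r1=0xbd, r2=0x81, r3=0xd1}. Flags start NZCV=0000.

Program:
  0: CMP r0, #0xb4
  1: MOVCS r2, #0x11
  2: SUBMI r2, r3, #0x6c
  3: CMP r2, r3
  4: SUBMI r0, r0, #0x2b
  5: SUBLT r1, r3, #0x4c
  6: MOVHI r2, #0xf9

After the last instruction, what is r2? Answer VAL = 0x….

0: ✓ CMP  NZCV=0000
1: · MOVCS
2: · SUBMI
3: ✓ CMP  NZCV=1000
4: ✓ SUBMI  r0←0x06
5: ✓ SUBLT  r1←0x85
6: · MOVHI

VAL = 0x81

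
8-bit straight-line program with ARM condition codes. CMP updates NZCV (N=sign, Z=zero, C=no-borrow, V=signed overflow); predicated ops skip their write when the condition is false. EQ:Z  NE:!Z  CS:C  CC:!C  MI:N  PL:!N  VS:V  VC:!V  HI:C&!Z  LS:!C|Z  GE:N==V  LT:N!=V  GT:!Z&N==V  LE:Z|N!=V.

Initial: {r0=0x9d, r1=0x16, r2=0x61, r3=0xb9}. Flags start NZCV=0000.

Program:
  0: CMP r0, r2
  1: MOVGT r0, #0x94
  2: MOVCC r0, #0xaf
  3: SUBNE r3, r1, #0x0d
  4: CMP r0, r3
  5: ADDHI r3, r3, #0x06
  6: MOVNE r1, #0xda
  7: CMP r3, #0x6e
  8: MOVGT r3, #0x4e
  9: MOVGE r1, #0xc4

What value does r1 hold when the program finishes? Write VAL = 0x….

[0] flags=0011 → (cmp)
[1] flags=0011 GT?F → skip
[2] flags=0011 CC?F → skip
[3] flags=0011 NE?T → r3=0x09
[4] flags=1010 → (cmp)
[5] flags=1010 HI?T → r3=0x0f
[6] flags=1010 NE?T → r1=0xda
[7] flags=1000 → (cmp)
[8] flags=1000 GT?F → skip
[9] flags=1000 GE?F → skip

VAL = 0xda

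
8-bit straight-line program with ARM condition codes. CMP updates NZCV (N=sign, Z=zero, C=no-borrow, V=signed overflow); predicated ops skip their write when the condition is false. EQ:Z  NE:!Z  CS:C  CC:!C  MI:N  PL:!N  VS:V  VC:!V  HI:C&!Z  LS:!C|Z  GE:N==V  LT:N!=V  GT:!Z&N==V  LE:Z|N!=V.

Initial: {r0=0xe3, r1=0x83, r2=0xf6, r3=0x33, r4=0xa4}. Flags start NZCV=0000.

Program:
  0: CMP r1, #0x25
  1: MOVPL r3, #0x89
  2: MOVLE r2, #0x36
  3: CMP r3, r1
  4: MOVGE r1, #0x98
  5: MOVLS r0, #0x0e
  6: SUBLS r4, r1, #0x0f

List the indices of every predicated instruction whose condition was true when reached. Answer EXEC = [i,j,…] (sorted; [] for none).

0: ✓ CMP  NZCV=0011
1: ✓ MOVPL  r3←0x89
2: ✓ MOVLE  r2←0x36
3: ✓ CMP  NZCV=0010
4: ✓ MOVGE  r1←0x98
5: · MOVLS
6: · SUBLS

EXEC = [1,2,4]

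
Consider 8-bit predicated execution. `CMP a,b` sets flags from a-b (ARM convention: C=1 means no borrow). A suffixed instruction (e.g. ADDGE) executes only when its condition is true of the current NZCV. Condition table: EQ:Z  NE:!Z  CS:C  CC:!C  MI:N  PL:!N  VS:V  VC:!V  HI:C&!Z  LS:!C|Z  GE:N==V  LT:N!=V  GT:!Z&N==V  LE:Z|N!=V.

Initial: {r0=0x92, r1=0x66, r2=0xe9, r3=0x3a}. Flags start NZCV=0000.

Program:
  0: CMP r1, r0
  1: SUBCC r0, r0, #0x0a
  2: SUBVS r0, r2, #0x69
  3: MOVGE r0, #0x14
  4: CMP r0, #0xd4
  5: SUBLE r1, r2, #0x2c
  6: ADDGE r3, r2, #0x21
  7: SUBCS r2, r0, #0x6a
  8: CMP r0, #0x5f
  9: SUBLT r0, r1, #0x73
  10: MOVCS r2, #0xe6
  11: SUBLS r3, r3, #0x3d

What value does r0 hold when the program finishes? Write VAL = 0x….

VAL = 0xf3

0: ✓ CMP  NZCV=1001
1: ✓ SUBCC  r0←0x88
2: ✓ SUBVS  r0←0x80
3: ✓ MOVGE  r0←0x14
4: ✓ CMP  NZCV=0000
5: · SUBLE
6: ✓ ADDGE  r3←0x0a
7: · SUBCS
8: ✓ CMP  NZCV=1000
9: ✓ SUBLT  r0←0xf3
10: · MOVCS
11: ✓ SUBLS  r3←0xcd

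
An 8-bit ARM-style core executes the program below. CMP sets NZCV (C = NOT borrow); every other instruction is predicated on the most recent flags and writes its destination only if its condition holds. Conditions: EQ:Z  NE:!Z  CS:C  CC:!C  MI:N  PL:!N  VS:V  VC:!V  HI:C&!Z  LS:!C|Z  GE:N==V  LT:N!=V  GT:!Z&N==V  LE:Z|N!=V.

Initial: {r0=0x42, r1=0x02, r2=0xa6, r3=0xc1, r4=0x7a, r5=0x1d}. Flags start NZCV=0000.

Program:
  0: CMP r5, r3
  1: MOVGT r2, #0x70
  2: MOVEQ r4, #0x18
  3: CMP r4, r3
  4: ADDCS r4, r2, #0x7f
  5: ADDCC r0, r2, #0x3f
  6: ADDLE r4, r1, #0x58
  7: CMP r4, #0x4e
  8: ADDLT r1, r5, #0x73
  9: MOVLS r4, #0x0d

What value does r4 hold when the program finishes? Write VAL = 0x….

VAL = 0x7a

0: ✓ CMP  NZCV=0000
1: ✓ MOVGT  r2←0x70
2: · MOVEQ
3: ✓ CMP  NZCV=1001
4: · ADDCS
5: ✓ ADDCC  r0←0xaf
6: · ADDLE
7: ✓ CMP  NZCV=0010
8: · ADDLT
9: · MOVLS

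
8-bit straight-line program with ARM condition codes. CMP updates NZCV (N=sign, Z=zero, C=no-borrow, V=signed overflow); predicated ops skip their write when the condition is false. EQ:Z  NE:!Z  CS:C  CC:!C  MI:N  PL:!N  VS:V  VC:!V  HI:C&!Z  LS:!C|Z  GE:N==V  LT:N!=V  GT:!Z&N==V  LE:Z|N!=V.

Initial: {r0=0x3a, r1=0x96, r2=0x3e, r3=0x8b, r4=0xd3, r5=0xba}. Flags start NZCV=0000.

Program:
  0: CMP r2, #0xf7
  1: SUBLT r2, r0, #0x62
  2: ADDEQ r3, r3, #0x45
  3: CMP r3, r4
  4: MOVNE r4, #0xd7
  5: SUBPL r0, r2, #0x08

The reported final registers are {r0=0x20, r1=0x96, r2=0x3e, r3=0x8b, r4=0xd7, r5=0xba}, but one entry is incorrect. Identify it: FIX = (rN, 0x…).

[0] flags=0000 → (cmp)
[1] flags=0000 LT?F → skip
[2] flags=0000 EQ?F → skip
[3] flags=1000 → (cmp)
[4] flags=1000 NE?T → r4=0xd7
[5] flags=1000 PL?F → skip

FIX = (r0, 0x3a)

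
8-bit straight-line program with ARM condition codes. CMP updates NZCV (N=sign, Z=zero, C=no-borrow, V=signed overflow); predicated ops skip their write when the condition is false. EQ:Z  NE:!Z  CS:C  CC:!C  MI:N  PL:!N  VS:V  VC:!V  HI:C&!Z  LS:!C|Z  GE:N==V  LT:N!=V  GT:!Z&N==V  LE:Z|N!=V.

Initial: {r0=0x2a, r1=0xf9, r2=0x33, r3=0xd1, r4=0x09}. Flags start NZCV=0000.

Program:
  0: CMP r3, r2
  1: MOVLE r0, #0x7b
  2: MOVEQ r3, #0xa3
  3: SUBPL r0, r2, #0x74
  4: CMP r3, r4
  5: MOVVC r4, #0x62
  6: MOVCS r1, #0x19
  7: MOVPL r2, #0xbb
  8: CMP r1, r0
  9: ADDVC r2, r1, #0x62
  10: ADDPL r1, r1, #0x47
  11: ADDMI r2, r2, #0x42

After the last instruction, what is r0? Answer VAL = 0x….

VAL = 0x7b

[0] flags=1010 → (cmp)
[1] flags=1010 LE?T → r0=0x7b
[2] flags=1010 EQ?F → skip
[3] flags=1010 PL?F → skip
[4] flags=1010 → (cmp)
[5] flags=1010 VC?T → r4=0x62
[6] flags=1010 CS?T → r1=0x19
[7] flags=1010 PL?F → skip
[8] flags=1000 → (cmp)
[9] flags=1000 VC?T → r2=0x7b
[10] flags=1000 PL?F → skip
[11] flags=1000 MI?T → r2=0xbd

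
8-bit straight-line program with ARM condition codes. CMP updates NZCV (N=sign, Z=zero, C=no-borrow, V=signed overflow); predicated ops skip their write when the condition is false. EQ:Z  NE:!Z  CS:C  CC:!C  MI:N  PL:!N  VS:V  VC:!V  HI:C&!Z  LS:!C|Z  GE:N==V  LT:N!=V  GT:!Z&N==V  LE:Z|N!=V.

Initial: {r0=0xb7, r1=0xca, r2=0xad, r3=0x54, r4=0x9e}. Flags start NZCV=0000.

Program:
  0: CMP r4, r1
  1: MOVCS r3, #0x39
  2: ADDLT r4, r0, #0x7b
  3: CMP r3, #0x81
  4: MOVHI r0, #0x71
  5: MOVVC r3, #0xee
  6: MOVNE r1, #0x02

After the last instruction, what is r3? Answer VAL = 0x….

[0] flags=1000 → (cmp)
[1] flags=1000 CS?F → skip
[2] flags=1000 LT?T → r4=0x32
[3] flags=1001 → (cmp)
[4] flags=1001 HI?F → skip
[5] flags=1001 VC?F → skip
[6] flags=1001 NE?T → r1=0x02

VAL = 0x54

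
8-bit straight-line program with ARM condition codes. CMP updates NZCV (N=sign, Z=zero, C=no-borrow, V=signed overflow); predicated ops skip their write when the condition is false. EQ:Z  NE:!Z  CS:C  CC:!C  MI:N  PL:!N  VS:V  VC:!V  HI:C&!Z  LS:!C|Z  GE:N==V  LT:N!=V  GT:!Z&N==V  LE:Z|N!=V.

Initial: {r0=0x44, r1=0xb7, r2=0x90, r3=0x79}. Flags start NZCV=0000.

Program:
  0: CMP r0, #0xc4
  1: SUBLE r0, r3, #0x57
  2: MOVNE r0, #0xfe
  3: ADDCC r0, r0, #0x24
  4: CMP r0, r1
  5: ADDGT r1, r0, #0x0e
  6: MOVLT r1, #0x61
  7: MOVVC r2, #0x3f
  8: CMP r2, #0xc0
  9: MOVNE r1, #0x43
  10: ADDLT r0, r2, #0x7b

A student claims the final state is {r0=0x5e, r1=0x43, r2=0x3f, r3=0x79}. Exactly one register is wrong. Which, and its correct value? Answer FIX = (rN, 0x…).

FIX = (r0, 0x22)

0: ✓ CMP  NZCV=1001
1: · SUBLE
2: ✓ MOVNE  r0←0xfe
3: ✓ ADDCC  r0←0x22
4: ✓ CMP  NZCV=0000
5: ✓ ADDGT  r1←0x30
6: · MOVLT
7: ✓ MOVVC  r2←0x3f
8: ✓ CMP  NZCV=0000
9: ✓ MOVNE  r1←0x43
10: · ADDLT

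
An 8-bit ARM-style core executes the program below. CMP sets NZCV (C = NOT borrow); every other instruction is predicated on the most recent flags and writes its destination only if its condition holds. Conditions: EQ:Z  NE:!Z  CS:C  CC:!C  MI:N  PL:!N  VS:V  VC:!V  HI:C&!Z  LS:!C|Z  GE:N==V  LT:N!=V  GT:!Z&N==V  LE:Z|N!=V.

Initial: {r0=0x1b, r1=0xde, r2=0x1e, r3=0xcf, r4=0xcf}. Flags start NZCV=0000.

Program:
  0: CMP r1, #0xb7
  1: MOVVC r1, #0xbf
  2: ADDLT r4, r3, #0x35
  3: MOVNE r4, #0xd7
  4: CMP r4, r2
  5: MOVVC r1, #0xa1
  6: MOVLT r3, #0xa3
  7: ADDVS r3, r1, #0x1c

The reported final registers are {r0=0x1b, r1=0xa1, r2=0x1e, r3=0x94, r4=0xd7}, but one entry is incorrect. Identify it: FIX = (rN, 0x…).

FIX = (r3, 0xa3)

0: ✓ CMP  NZCV=0010
1: ✓ MOVVC  r1←0xbf
2: · ADDLT
3: ✓ MOVNE  r4←0xd7
4: ✓ CMP  NZCV=1010
5: ✓ MOVVC  r1←0xa1
6: ✓ MOVLT  r3←0xa3
7: · ADDVS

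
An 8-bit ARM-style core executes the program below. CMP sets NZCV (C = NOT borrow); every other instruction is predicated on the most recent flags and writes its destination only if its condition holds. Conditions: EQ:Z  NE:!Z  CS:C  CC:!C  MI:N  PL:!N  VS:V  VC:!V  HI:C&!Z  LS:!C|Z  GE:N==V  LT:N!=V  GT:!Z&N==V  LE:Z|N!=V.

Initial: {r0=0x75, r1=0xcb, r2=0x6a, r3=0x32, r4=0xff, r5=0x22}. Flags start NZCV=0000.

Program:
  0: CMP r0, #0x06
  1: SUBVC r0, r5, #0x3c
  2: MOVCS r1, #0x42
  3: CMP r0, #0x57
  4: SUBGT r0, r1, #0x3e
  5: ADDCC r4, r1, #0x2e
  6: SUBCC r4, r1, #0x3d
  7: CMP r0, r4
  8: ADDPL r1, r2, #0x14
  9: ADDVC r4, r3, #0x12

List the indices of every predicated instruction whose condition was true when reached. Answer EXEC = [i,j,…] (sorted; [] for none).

[0] flags=0010 → (cmp)
[1] flags=0010 VC?T → r0=0xe6
[2] flags=0010 CS?T → r1=0x42
[3] flags=1010 → (cmp)
[4] flags=1010 GT?F → skip
[5] flags=1010 CC?F → skip
[6] flags=1010 CC?F → skip
[7] flags=1000 → (cmp)
[8] flags=1000 PL?F → skip
[9] flags=1000 VC?T → r4=0x44

EXEC = [1,2,9]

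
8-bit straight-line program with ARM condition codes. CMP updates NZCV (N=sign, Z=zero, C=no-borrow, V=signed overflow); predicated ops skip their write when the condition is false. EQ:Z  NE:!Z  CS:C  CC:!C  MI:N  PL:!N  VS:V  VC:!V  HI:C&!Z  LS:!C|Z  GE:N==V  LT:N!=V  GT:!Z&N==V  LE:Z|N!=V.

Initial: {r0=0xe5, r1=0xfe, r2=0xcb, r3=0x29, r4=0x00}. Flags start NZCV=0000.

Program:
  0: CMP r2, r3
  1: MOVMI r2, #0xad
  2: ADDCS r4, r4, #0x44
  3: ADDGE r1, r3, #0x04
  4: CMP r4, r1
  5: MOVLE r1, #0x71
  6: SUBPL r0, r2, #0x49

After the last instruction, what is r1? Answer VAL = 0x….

0: ✓ CMP  NZCV=1010
1: ✓ MOVMI  r2←0xad
2: ✓ ADDCS  r4←0x44
3: · ADDGE
4: ✓ CMP  NZCV=0000
5: · MOVLE
6: ✓ SUBPL  r0←0x64

VAL = 0xfe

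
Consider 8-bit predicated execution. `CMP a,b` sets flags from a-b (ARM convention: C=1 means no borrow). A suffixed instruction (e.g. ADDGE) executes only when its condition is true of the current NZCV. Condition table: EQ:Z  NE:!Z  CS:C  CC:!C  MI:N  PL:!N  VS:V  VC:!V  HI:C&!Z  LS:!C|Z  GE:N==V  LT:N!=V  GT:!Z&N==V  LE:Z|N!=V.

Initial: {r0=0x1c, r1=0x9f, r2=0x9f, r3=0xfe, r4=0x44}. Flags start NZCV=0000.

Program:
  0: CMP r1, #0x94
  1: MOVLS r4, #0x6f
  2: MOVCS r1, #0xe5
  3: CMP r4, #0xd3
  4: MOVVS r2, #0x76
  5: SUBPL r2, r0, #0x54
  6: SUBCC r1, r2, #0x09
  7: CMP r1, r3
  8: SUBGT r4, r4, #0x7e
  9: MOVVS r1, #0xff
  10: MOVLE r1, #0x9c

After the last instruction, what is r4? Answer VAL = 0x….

VAL = 0x44

0: ✓ CMP  NZCV=0010
1: · MOVLS
2: ✓ MOVCS  r1←0xe5
3: ✓ CMP  NZCV=0000
4: · MOVVS
5: ✓ SUBPL  r2←0xc8
6: ✓ SUBCC  r1←0xbf
7: ✓ CMP  NZCV=1000
8: · SUBGT
9: · MOVVS
10: ✓ MOVLE  r1←0x9c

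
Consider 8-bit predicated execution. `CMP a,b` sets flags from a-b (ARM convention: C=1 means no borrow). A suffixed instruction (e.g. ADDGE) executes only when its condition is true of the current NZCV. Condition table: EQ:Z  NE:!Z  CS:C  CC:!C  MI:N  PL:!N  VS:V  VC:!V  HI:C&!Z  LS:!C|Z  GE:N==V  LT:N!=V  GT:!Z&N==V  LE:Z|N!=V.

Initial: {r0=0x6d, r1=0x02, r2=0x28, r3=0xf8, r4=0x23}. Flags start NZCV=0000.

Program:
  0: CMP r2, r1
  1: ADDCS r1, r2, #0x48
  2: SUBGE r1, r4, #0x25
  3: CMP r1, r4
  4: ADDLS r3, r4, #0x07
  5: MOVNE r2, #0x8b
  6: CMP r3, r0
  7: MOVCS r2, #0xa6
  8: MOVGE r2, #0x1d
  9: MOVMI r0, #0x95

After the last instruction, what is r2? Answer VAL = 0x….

VAL = 0xa6

[0] flags=0010 → (cmp)
[1] flags=0010 CS?T → r1=0x70
[2] flags=0010 GE?T → r1=0xfe
[3] flags=1010 → (cmp)
[4] flags=1010 LS?F → skip
[5] flags=1010 NE?T → r2=0x8b
[6] flags=1010 → (cmp)
[7] flags=1010 CS?T → r2=0xa6
[8] flags=1010 GE?F → skip
[9] flags=1010 MI?T → r0=0x95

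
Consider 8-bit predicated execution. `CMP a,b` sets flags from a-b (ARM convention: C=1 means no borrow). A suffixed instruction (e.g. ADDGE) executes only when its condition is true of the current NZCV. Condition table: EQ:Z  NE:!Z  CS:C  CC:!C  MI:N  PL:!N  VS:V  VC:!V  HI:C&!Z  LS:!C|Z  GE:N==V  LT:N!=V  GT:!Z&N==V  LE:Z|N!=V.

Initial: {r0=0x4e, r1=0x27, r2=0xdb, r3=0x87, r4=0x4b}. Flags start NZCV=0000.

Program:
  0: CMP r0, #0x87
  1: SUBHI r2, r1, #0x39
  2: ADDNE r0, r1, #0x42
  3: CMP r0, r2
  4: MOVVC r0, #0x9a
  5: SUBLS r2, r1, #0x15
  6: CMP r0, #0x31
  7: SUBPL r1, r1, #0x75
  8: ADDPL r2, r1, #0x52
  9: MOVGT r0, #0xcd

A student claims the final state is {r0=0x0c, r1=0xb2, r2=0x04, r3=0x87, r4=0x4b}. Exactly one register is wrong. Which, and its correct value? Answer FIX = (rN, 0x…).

[0] flags=1001 → (cmp)
[1] flags=1001 HI?F → skip
[2] flags=1001 NE?T → r0=0x69
[3] flags=1001 → (cmp)
[4] flags=1001 VC?F → skip
[5] flags=1001 LS?T → r2=0x12
[6] flags=0010 → (cmp)
[7] flags=0010 PL?T → r1=0xb2
[8] flags=0010 PL?T → r2=0x04
[9] flags=0010 GT?T → r0=0xcd

FIX = (r0, 0xcd)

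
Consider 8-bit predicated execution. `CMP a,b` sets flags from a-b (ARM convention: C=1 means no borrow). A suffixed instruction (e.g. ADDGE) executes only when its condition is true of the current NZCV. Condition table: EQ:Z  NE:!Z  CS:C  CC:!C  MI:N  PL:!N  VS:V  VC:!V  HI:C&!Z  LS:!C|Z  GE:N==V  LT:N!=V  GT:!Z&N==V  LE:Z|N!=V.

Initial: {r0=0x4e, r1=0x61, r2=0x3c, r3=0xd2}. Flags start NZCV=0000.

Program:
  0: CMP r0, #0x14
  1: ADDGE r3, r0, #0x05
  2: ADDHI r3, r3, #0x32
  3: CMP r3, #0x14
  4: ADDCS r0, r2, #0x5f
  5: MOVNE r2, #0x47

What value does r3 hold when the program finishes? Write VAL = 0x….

VAL = 0x85

[0] flags=0010 → (cmp)
[1] flags=0010 GE?T → r3=0x53
[2] flags=0010 HI?T → r3=0x85
[3] flags=0011 → (cmp)
[4] flags=0011 CS?T → r0=0x9b
[5] flags=0011 NE?T → r2=0x47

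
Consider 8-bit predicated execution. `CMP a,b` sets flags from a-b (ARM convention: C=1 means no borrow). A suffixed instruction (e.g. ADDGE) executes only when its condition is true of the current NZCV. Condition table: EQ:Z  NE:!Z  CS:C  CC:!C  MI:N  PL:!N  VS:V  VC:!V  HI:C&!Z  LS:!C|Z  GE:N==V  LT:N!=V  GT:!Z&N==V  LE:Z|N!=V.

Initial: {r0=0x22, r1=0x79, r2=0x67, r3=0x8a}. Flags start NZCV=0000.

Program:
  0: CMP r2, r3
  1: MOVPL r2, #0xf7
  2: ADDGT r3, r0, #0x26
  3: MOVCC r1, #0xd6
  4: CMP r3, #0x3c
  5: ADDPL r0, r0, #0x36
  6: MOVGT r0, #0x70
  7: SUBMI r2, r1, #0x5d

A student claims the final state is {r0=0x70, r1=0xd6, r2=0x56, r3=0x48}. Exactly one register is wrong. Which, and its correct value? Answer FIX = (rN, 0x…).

0: ✓ CMP  NZCV=1001
1: · MOVPL
2: ✓ ADDGT  r3←0x48
3: ✓ MOVCC  r1←0xd6
4: ✓ CMP  NZCV=0010
5: ✓ ADDPL  r0←0x58
6: ✓ MOVGT  r0←0x70
7: · SUBMI

FIX = (r2, 0x67)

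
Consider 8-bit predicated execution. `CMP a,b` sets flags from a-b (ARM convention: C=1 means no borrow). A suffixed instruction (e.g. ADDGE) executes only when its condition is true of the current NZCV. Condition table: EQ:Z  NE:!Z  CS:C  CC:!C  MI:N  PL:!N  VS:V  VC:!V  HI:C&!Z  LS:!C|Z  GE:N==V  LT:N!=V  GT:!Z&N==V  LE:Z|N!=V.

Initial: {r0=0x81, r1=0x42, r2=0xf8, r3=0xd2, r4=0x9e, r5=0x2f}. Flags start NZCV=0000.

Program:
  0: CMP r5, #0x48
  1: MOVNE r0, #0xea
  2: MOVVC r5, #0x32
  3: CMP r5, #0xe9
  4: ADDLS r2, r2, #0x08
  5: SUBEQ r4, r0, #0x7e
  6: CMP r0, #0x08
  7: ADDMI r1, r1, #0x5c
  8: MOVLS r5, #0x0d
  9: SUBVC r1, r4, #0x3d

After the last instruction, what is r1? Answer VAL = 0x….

0: ✓ CMP  NZCV=1000
1: ✓ MOVNE  r0←0xea
2: ✓ MOVVC  r5←0x32
3: ✓ CMP  NZCV=0000
4: ✓ ADDLS  r2←0x00
5: · SUBEQ
6: ✓ CMP  NZCV=1010
7: ✓ ADDMI  r1←0x9e
8: · MOVLS
9: ✓ SUBVC  r1←0x61

VAL = 0x61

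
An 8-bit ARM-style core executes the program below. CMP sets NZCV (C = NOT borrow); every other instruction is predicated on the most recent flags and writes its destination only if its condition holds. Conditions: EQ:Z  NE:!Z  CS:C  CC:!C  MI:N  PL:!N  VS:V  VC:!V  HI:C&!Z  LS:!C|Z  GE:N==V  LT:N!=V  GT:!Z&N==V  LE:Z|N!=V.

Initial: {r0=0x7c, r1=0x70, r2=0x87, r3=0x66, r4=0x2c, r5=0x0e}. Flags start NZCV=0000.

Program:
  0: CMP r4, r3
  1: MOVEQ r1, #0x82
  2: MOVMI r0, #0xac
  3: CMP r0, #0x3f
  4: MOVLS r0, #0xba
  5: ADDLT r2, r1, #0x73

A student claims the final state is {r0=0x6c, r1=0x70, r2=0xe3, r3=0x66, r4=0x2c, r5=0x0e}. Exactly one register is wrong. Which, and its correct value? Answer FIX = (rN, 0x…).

[0] flags=1000 → (cmp)
[1] flags=1000 EQ?F → skip
[2] flags=1000 MI?T → r0=0xac
[3] flags=0011 → (cmp)
[4] flags=0011 LS?F → skip
[5] flags=0011 LT?T → r2=0xe3

FIX = (r0, 0xac)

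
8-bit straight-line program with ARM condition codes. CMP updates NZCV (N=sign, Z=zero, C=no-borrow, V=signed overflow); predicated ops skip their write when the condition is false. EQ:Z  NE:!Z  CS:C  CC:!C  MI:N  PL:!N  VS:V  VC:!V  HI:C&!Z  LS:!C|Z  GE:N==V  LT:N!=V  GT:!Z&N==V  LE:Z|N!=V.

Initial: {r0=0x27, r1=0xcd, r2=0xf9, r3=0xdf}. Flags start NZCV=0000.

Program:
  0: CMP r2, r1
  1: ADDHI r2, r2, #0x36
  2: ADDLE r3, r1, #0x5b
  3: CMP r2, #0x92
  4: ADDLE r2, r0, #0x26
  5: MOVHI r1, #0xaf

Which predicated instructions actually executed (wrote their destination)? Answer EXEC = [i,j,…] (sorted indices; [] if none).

0: ✓ CMP  NZCV=0010
1: ✓ ADDHI  r2←0x2f
2: · ADDLE
3: ✓ CMP  NZCV=1001
4: · ADDLE
5: · MOVHI

EXEC = [1]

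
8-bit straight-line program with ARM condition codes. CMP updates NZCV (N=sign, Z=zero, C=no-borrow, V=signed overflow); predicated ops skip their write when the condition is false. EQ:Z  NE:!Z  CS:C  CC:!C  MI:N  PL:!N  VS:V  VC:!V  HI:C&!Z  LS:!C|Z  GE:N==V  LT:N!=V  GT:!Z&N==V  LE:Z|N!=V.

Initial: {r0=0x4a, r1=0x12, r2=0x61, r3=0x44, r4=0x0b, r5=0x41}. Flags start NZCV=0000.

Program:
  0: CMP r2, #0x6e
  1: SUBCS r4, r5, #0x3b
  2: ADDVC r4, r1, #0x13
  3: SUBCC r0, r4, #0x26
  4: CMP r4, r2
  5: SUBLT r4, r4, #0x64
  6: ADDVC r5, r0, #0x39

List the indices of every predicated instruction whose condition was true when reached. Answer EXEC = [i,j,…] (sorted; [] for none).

EXEC = [2,3,5,6]

0: ✓ CMP  NZCV=1000
1: · SUBCS
2: ✓ ADDVC  r4←0x25
3: ✓ SUBCC  r0←0xff
4: ✓ CMP  NZCV=1000
5: ✓ SUBLT  r4←0xc1
6: ✓ ADDVC  r5←0x38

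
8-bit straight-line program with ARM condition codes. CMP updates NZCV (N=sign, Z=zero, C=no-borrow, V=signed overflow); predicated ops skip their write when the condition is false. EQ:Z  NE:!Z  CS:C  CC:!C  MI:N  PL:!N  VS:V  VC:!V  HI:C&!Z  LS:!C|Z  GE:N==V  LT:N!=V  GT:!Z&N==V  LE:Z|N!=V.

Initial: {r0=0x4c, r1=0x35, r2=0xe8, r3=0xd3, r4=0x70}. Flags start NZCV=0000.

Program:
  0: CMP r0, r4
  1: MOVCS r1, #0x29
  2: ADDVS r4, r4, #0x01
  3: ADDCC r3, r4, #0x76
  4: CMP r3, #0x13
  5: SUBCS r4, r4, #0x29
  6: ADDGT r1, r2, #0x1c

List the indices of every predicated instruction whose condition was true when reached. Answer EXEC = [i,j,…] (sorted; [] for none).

[0] flags=1000 → (cmp)
[1] flags=1000 CS?F → skip
[2] flags=1000 VS?F → skip
[3] flags=1000 CC?T → r3=0xe6
[4] flags=1010 → (cmp)
[5] flags=1010 CS?T → r4=0x47
[6] flags=1010 GT?F → skip

EXEC = [3,5]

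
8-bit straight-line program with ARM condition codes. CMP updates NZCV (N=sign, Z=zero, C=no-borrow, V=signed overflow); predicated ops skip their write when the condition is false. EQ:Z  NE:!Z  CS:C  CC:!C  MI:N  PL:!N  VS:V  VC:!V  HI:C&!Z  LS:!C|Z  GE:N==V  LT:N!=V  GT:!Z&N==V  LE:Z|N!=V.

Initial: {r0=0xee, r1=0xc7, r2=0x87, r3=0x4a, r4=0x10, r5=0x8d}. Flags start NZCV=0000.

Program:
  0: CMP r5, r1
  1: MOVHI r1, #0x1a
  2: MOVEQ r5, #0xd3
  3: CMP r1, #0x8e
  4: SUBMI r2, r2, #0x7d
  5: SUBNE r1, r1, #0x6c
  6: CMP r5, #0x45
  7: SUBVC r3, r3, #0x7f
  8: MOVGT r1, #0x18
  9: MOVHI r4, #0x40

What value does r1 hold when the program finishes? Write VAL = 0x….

VAL = 0x5b

0: ✓ CMP  NZCV=1000
1: · MOVHI
2: · MOVEQ
3: ✓ CMP  NZCV=0010
4: · SUBMI
5: ✓ SUBNE  r1←0x5b
6: ✓ CMP  NZCV=0011
7: · SUBVC
8: · MOVGT
9: ✓ MOVHI  r4←0x40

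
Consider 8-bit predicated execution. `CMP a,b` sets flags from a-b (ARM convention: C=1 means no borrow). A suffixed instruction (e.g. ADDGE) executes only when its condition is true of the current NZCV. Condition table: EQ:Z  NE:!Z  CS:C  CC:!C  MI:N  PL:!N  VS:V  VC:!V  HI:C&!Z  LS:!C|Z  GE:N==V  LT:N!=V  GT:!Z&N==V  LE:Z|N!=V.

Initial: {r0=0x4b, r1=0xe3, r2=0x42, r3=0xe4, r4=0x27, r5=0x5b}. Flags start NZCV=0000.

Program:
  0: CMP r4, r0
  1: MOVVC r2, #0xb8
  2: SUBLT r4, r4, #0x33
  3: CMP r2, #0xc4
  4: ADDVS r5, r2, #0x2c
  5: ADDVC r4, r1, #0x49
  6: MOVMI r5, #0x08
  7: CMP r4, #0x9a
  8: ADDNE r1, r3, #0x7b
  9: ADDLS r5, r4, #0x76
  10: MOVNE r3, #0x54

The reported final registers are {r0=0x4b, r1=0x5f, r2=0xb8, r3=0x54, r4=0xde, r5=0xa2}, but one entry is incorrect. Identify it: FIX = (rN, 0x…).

0: ✓ CMP  NZCV=1000
1: ✓ MOVVC  r2←0xb8
2: ✓ SUBLT  r4←0xf4
3: ✓ CMP  NZCV=1000
4: · ADDVS
5: ✓ ADDVC  r4←0x2c
6: ✓ MOVMI  r5←0x08
7: ✓ CMP  NZCV=1001
8: ✓ ADDNE  r1←0x5f
9: ✓ ADDLS  r5←0xa2
10: ✓ MOVNE  r3←0x54

FIX = (r4, 0x2c)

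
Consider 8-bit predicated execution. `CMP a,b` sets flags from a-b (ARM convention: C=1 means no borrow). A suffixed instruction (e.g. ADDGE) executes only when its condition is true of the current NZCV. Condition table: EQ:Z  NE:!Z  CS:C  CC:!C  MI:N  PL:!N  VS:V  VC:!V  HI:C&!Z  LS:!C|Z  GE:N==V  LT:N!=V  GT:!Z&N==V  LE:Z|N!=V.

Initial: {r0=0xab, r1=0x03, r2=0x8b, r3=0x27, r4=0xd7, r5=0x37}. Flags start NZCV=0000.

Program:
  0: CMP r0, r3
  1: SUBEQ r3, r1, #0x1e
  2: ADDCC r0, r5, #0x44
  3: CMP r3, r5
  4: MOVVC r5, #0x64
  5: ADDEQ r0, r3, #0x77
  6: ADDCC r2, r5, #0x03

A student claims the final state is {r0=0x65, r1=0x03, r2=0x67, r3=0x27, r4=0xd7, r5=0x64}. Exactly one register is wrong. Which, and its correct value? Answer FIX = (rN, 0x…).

FIX = (r0, 0xab)

[0] flags=1010 → (cmp)
[1] flags=1010 EQ?F → skip
[2] flags=1010 CC?F → skip
[3] flags=1000 → (cmp)
[4] flags=1000 VC?T → r5=0x64
[5] flags=1000 EQ?F → skip
[6] flags=1000 CC?T → r2=0x67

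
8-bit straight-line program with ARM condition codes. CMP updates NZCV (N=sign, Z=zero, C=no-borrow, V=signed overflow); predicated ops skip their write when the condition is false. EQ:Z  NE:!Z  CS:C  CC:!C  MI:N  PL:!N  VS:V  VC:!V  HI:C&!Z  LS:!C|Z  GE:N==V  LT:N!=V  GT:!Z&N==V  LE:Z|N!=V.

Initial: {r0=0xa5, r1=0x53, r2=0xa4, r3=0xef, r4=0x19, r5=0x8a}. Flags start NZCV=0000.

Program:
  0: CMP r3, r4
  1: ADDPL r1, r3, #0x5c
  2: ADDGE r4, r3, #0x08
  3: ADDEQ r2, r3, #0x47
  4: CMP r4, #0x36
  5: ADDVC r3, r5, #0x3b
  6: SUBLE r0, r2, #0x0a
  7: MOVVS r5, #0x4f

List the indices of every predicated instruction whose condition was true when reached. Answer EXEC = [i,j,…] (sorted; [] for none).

EXEC = [5,6]

0: ✓ CMP  NZCV=1010
1: · ADDPL
2: · ADDGE
3: · ADDEQ
4: ✓ CMP  NZCV=1000
5: ✓ ADDVC  r3←0xc5
6: ✓ SUBLE  r0←0x9a
7: · MOVVS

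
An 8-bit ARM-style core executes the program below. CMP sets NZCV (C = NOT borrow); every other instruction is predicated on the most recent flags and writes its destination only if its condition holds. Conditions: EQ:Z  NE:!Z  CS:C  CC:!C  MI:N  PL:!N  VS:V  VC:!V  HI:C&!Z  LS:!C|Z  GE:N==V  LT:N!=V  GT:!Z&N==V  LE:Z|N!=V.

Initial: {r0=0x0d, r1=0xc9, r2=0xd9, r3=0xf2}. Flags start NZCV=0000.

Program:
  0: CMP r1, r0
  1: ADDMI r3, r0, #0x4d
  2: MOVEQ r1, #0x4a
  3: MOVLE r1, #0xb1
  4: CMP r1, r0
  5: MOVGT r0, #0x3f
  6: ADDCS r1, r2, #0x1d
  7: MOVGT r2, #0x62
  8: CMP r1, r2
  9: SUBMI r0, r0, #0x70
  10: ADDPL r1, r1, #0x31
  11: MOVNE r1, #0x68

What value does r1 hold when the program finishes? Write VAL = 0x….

[0] flags=1010 → (cmp)
[1] flags=1010 MI?T → r3=0x5a
[2] flags=1010 EQ?F → skip
[3] flags=1010 LE?T → r1=0xb1
[4] flags=1010 → (cmp)
[5] flags=1010 GT?F → skip
[6] flags=1010 CS?T → r1=0xf6
[7] flags=1010 GT?F → skip
[8] flags=0010 → (cmp)
[9] flags=0010 MI?F → skip
[10] flags=0010 PL?T → r1=0x27
[11] flags=0010 NE?T → r1=0x68

VAL = 0x68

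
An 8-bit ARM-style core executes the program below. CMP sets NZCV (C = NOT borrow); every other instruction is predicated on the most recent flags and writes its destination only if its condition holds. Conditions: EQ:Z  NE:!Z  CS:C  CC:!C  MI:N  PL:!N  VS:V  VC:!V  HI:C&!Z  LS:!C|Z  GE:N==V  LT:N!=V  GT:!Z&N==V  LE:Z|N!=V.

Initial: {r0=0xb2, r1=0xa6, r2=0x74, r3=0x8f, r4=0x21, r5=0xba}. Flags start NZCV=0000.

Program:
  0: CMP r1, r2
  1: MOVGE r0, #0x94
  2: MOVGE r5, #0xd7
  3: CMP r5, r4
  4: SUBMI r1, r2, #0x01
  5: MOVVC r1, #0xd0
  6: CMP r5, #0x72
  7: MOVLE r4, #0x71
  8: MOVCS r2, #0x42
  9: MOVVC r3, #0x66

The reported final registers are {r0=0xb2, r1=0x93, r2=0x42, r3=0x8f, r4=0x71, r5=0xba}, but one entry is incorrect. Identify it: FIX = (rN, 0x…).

0: ✓ CMP  NZCV=0011
1: · MOVGE
2: · MOVGE
3: ✓ CMP  NZCV=1010
4: ✓ SUBMI  r1←0x73
5: ✓ MOVVC  r1←0xd0
6: ✓ CMP  NZCV=0011
7: ✓ MOVLE  r4←0x71
8: ✓ MOVCS  r2←0x42
9: · MOVVC

FIX = (r1, 0xd0)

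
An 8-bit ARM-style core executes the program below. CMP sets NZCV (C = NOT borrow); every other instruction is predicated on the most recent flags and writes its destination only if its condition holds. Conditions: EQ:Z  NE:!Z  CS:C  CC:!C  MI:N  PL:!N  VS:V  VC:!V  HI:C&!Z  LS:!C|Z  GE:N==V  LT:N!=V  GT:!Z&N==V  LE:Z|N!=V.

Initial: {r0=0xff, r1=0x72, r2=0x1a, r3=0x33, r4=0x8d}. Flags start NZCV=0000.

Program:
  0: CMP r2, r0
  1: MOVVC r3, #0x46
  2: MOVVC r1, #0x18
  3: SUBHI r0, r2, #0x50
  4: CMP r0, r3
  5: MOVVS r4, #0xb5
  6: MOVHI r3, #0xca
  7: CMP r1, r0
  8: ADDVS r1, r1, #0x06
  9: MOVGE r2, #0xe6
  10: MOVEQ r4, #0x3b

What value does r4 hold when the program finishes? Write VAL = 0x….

[0] flags=0000 → (cmp)
[1] flags=0000 VC?T → r3=0x46
[2] flags=0000 VC?T → r1=0x18
[3] flags=0000 HI?F → skip
[4] flags=1010 → (cmp)
[5] flags=1010 VS?F → skip
[6] flags=1010 HI?T → r3=0xca
[7] flags=0000 → (cmp)
[8] flags=0000 VS?F → skip
[9] flags=0000 GE?T → r2=0xe6
[10] flags=0000 EQ?F → skip

VAL = 0x8d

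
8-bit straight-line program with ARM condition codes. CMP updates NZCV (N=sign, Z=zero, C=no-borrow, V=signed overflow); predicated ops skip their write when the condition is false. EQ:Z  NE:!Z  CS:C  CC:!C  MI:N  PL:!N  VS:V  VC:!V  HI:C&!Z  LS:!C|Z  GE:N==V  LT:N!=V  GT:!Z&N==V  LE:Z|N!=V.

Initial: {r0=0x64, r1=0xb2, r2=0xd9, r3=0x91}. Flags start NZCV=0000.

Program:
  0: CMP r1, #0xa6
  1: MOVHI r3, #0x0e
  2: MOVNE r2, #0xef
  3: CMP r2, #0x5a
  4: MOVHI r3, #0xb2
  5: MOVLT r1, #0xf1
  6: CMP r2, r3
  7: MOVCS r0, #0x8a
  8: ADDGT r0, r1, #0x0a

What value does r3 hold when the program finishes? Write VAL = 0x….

VAL = 0xb2

0: ✓ CMP  NZCV=0010
1: ✓ MOVHI  r3←0x0e
2: ✓ MOVNE  r2←0xef
3: ✓ CMP  NZCV=1010
4: ✓ MOVHI  r3←0xb2
5: ✓ MOVLT  r1←0xf1
6: ✓ CMP  NZCV=0010
7: ✓ MOVCS  r0←0x8a
8: ✓ ADDGT  r0←0xfb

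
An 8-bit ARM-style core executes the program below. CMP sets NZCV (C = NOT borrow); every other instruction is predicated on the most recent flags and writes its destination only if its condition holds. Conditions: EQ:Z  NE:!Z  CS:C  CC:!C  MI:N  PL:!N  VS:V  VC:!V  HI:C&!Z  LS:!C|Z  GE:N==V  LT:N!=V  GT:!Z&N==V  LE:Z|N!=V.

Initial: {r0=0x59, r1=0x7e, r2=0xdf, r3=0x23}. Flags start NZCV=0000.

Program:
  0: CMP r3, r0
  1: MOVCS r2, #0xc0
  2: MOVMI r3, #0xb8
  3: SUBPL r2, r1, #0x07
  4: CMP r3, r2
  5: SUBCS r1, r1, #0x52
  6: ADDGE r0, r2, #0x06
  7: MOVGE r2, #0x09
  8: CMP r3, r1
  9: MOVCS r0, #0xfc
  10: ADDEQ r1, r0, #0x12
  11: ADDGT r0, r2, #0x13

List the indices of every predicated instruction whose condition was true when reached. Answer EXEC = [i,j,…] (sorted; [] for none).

0: ✓ CMP  NZCV=1000
1: · MOVCS
2: ✓ MOVMI  r3←0xb8
3: · SUBPL
4: ✓ CMP  NZCV=1000
5: · SUBCS
6: · ADDGE
7: · MOVGE
8: ✓ CMP  NZCV=0011
9: ✓ MOVCS  r0←0xfc
10: · ADDEQ
11: · ADDGT

EXEC = [2,9]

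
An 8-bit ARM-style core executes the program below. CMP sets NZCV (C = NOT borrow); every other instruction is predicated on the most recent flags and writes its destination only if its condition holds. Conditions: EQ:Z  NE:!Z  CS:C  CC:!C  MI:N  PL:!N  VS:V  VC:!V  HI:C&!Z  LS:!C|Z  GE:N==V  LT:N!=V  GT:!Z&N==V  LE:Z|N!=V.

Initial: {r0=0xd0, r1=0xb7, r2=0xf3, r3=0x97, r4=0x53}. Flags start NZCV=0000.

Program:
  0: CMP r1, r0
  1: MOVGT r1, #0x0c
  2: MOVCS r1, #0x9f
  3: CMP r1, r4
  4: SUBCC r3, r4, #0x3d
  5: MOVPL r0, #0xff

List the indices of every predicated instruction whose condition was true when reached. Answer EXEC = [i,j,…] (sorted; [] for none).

EXEC = [5]

[0] flags=1000 → (cmp)
[1] flags=1000 GT?F → skip
[2] flags=1000 CS?F → skip
[3] flags=0011 → (cmp)
[4] flags=0011 CC?F → skip
[5] flags=0011 PL?T → r0=0xff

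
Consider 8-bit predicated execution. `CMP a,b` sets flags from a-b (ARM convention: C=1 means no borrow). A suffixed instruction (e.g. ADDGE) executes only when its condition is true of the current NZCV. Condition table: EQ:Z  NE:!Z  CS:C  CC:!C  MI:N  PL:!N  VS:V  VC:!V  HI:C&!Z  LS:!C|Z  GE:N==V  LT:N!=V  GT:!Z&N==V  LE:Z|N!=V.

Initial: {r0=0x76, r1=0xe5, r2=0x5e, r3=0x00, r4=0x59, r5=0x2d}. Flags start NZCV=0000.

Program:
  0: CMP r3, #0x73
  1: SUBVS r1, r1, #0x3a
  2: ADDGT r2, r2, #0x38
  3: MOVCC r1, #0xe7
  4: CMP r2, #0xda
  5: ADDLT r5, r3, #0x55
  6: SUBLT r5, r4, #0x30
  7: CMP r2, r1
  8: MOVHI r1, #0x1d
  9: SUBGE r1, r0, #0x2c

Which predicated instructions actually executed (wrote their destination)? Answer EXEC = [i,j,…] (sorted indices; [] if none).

EXEC = [3,9]

0: ✓ CMP  NZCV=1000
1: · SUBVS
2: · ADDGT
3: ✓ MOVCC  r1←0xe7
4: ✓ CMP  NZCV=1001
5: · ADDLT
6: · SUBLT
7: ✓ CMP  NZCV=0000
8: · MOVHI
9: ✓ SUBGE  r1←0x4a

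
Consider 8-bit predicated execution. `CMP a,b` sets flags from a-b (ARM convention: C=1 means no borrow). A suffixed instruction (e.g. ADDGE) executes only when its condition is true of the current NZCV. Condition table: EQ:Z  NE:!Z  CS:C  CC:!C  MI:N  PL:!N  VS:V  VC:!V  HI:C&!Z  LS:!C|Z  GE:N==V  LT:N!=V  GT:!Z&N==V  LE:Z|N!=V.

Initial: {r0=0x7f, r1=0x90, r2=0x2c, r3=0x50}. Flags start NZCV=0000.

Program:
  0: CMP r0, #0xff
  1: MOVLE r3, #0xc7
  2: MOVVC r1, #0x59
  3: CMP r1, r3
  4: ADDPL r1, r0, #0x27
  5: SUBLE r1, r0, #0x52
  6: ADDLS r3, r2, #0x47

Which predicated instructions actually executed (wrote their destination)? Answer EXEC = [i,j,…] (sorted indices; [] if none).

0: ✓ CMP  NZCV=1001
1: · MOVLE
2: · MOVVC
3: ✓ CMP  NZCV=0011
4: ✓ ADDPL  r1←0xa6
5: ✓ SUBLE  r1←0x2d
6: · ADDLS

EXEC = [4,5]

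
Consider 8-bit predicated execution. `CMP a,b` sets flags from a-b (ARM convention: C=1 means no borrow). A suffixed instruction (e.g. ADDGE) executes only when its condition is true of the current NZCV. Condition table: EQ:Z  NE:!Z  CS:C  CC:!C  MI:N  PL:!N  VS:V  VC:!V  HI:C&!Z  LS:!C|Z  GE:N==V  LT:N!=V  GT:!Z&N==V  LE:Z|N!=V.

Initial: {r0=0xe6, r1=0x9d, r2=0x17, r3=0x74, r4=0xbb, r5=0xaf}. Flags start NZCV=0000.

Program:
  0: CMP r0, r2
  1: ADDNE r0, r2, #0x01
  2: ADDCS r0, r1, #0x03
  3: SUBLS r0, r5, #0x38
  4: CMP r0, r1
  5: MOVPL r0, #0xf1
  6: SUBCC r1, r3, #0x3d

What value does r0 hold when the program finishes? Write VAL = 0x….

[0] flags=1010 → (cmp)
[1] flags=1010 NE?T → r0=0x18
[2] flags=1010 CS?T → r0=0xa0
[3] flags=1010 LS?F → skip
[4] flags=0010 → (cmp)
[5] flags=0010 PL?T → r0=0xf1
[6] flags=0010 CC?F → skip

VAL = 0xf1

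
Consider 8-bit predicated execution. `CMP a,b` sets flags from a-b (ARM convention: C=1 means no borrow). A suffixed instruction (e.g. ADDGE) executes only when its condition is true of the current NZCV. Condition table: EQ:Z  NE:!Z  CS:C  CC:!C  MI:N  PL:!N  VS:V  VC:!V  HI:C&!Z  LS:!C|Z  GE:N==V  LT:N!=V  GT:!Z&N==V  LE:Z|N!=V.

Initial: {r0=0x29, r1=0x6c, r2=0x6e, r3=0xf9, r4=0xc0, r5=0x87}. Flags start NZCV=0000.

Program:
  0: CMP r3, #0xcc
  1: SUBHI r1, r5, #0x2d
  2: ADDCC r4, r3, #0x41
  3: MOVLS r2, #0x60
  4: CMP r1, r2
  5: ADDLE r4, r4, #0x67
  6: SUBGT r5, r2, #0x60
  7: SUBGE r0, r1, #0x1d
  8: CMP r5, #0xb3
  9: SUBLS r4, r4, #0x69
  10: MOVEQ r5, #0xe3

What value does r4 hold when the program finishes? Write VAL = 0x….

[0] flags=0010 → (cmp)
[1] flags=0010 HI?T → r1=0x5a
[2] flags=0010 CC?F → skip
[3] flags=0010 LS?F → skip
[4] flags=1000 → (cmp)
[5] flags=1000 LE?T → r4=0x27
[6] flags=1000 GT?F → skip
[7] flags=1000 GE?F → skip
[8] flags=1000 → (cmp)
[9] flags=1000 LS?T → r4=0xbe
[10] flags=1000 EQ?F → skip

VAL = 0xbe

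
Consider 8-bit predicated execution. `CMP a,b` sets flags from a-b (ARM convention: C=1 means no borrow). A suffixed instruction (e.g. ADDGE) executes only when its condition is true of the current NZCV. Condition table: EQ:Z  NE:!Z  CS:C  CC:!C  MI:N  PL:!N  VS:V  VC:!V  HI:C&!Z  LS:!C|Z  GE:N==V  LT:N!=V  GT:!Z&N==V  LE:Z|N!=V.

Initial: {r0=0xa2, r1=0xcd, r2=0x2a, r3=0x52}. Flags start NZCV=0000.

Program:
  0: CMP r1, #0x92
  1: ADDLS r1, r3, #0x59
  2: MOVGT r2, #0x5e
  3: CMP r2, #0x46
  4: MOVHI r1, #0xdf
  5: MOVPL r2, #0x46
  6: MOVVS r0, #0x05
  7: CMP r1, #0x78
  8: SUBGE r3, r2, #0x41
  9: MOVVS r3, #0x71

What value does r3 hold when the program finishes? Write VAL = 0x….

[0] flags=0010 → (cmp)
[1] flags=0010 LS?F → skip
[2] flags=0010 GT?T → r2=0x5e
[3] flags=0010 → (cmp)
[4] flags=0010 HI?T → r1=0xdf
[5] flags=0010 PL?T → r2=0x46
[6] flags=0010 VS?F → skip
[7] flags=0011 → (cmp)
[8] flags=0011 GE?F → skip
[9] flags=0011 VS?T → r3=0x71

VAL = 0x71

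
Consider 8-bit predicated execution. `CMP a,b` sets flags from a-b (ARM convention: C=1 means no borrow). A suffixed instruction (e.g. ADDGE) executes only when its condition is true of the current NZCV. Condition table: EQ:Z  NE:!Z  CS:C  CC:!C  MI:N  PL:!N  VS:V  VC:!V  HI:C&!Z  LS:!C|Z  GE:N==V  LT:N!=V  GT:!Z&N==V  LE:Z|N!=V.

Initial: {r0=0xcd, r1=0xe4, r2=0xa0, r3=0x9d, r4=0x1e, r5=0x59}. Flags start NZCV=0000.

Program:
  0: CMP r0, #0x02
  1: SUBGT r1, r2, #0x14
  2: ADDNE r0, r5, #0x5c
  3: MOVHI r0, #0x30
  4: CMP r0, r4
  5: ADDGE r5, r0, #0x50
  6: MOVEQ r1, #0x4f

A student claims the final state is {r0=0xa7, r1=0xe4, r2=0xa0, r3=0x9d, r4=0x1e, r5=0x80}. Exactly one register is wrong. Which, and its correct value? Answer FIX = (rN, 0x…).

0: ✓ CMP  NZCV=1010
1: · SUBGT
2: ✓ ADDNE  r0←0xb5
3: ✓ MOVHI  r0←0x30
4: ✓ CMP  NZCV=0010
5: ✓ ADDGE  r5←0x80
6: · MOVEQ

FIX = (r0, 0x30)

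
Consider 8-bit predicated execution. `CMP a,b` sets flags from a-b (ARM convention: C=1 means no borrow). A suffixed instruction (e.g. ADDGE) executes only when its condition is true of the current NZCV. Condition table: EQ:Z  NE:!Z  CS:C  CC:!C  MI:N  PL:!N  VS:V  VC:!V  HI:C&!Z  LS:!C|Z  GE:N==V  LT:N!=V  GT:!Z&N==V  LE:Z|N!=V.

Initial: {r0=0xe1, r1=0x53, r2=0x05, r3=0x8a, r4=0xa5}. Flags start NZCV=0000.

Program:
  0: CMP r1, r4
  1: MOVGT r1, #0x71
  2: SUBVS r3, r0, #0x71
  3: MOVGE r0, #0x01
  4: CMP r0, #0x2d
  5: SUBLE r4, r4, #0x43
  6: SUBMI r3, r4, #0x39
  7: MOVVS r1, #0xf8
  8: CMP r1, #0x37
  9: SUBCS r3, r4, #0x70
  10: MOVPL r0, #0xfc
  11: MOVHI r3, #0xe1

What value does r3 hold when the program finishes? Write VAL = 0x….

VAL = 0xe1

0: ✓ CMP  NZCV=1001
1: ✓ MOVGT  r1←0x71
2: ✓ SUBVS  r3←0x70
3: ✓ MOVGE  r0←0x01
4: ✓ CMP  NZCV=1000
5: ✓ SUBLE  r4←0x62
6: ✓ SUBMI  r3←0x29
7: · MOVVS
8: ✓ CMP  NZCV=0010
9: ✓ SUBCS  r3←0xf2
10: ✓ MOVPL  r0←0xfc
11: ✓ MOVHI  r3←0xe1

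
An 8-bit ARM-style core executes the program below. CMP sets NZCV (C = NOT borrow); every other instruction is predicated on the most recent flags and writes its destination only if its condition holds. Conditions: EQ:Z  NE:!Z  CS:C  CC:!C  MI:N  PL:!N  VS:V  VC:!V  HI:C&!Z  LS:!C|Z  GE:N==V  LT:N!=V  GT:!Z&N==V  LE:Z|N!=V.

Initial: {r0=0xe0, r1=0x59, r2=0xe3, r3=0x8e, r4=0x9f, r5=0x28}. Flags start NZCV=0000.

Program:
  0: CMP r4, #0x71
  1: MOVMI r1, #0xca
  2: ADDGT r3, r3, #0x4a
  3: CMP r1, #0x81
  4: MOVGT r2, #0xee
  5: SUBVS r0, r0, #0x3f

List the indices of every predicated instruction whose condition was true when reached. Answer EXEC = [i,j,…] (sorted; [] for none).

EXEC = [4,5]

[0] flags=0011 → (cmp)
[1] flags=0011 MI?F → skip
[2] flags=0011 GT?F → skip
[3] flags=1001 → (cmp)
[4] flags=1001 GT?T → r2=0xee
[5] flags=1001 VS?T → r0=0xa1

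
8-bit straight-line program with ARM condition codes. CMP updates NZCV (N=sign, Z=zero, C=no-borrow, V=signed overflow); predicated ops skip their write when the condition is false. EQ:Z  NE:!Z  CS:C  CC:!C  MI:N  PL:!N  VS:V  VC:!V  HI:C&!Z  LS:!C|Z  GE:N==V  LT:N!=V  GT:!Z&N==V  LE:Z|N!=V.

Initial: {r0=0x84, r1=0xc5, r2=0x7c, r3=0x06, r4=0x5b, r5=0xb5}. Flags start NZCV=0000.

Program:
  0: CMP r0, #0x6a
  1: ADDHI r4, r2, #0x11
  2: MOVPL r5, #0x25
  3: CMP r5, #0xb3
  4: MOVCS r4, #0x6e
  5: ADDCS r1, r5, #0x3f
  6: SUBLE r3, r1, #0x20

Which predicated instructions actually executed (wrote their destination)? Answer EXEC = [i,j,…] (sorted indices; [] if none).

[0] flags=0011 → (cmp)
[1] flags=0011 HI?T → r4=0x8d
[2] flags=0011 PL?T → r5=0x25
[3] flags=0000 → (cmp)
[4] flags=0000 CS?F → skip
[5] flags=0000 CS?F → skip
[6] flags=0000 LE?F → skip

EXEC = [1,2]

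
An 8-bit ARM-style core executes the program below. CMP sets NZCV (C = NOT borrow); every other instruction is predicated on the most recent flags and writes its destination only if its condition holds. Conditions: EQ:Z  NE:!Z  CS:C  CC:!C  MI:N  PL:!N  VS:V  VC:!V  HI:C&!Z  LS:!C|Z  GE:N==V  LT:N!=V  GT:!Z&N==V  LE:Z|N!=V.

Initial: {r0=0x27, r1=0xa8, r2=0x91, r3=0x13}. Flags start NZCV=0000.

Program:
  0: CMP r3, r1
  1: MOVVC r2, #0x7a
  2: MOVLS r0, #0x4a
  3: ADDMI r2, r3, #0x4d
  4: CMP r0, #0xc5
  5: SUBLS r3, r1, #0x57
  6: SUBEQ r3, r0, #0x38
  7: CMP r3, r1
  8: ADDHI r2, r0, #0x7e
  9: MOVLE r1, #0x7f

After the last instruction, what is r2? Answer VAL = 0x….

VAL = 0x7a

0: ✓ CMP  NZCV=0000
1: ✓ MOVVC  r2←0x7a
2: ✓ MOVLS  r0←0x4a
3: · ADDMI
4: ✓ CMP  NZCV=1001
5: ✓ SUBLS  r3←0x51
6: · SUBEQ
7: ✓ CMP  NZCV=1001
8: · ADDHI
9: · MOVLE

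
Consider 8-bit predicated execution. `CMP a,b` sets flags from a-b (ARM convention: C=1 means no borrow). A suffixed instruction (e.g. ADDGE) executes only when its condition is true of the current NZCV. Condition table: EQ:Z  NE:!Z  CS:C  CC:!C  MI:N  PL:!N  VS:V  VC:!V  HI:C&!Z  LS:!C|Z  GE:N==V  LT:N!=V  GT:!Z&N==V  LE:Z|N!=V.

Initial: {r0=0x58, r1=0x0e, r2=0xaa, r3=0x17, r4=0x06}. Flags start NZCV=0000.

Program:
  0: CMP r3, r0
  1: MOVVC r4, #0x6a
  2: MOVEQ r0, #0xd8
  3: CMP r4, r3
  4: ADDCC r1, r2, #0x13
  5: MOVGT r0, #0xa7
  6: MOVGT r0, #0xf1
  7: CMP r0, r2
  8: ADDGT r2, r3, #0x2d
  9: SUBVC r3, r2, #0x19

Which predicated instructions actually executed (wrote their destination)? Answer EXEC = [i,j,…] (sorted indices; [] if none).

EXEC = [1,5,6,8,9]

[0] flags=1000 → (cmp)
[1] flags=1000 VC?T → r4=0x6a
[2] flags=1000 EQ?F → skip
[3] flags=0010 → (cmp)
[4] flags=0010 CC?F → skip
[5] flags=0010 GT?T → r0=0xa7
[6] flags=0010 GT?T → r0=0xf1
[7] flags=0010 → (cmp)
[8] flags=0010 GT?T → r2=0x44
[9] flags=0010 VC?T → r3=0x2b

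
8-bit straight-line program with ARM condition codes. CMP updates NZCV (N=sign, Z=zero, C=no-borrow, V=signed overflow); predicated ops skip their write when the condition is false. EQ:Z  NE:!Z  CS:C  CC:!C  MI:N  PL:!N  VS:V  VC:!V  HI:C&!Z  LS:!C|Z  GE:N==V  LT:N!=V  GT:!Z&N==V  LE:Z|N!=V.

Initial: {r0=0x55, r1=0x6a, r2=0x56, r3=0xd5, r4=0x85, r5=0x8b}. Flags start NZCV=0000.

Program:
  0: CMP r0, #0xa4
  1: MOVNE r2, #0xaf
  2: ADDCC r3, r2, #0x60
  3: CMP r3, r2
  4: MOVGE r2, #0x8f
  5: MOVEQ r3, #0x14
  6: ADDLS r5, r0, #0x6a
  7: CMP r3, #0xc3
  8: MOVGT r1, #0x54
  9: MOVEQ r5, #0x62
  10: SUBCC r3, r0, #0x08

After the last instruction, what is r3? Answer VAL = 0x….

VAL = 0x4d

0: ✓ CMP  NZCV=1001
1: ✓ MOVNE  r2←0xaf
2: ✓ ADDCC  r3←0x0f
3: ✓ CMP  NZCV=0000
4: ✓ MOVGE  r2←0x8f
5: · MOVEQ
6: ✓ ADDLS  r5←0xbf
7: ✓ CMP  NZCV=0000
8: ✓ MOVGT  r1←0x54
9: · MOVEQ
10: ✓ SUBCC  r3←0x4d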